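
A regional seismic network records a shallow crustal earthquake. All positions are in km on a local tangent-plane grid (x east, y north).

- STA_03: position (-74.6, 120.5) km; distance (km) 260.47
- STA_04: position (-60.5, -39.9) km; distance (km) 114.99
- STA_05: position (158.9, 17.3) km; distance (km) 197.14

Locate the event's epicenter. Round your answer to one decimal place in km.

19.7 km east, -122.3 km north

Circle about each station: (x + 74.6)² + (y − 120.5)² = 260.47²; (x + 60.5)² + (y + 39.9)² = 114.99²; (x − 158.9)² + (y − 17.3)² = 197.14².
Subtracting pairs of circle equations eliminates x²+y² and gives linear equations (the radical axes):
28.2 x − 320.8 y = 39788.77
467.0 x − 206.4 y = 34443.53
Solving the 2×2 system: x ≈ 19.7, y ≈ -122.3 km.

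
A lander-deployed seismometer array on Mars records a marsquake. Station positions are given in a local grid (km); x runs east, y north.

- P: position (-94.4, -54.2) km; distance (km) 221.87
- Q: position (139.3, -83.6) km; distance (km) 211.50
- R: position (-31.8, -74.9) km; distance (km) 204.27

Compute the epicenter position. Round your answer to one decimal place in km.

x ≈ 54.6 km, y ≈ 110.2 km

Circle about each station: (x + 94.4)² + (y + 54.2)² = 221.87²; (x − 139.3)² + (y + 83.6)² = 211.50²; (x + 31.8)² + (y + 74.9)² = 204.27².
Subtracting the P equation from the Q and R equations removes the quadratic terms:
467.4 x − 58.8 y = 19038.50
125.2 x − 41.4 y = 2272.31
Solving the 2×2 system: x ≈ 54.6, y ≈ 110.2 km.
Check against P (with the unrounded x, y): √((x + 94.4)²+(y + 54.2)²) = 221.90 ≈ 221.87 km. ✓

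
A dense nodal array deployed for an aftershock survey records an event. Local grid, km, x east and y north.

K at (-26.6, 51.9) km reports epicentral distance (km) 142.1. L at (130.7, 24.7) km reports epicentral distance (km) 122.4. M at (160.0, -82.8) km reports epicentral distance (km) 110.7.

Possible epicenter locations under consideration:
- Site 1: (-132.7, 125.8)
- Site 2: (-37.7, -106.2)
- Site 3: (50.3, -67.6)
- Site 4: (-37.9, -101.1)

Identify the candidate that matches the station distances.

For each candidate, compare |candidate − station| to the reported distance:
Site 1: residuals K 12.8, L 159.7, M 248.7 → max 248.7 km
Site 2: residuals K 16.4, L 90.9, M 88.4 → max 90.9 km
Site 3: residuals K 0.0, L 0.0, M 0.0 → max 0.0 km
Site 4: residuals K 11.3, L 88.0, M 88.0 → max 88.0 km
Only Site 3 has all residuals ≈ 0.

Site 3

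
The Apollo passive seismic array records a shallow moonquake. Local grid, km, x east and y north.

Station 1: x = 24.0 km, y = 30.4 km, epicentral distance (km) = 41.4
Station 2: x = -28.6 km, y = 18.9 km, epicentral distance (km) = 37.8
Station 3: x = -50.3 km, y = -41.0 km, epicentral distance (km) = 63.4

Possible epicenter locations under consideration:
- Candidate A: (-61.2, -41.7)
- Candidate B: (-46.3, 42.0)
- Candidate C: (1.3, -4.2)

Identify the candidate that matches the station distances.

For each candidate, compare |candidate − station| to the reported distance:
Candidate A: residuals Station 1 70.2, Station 2 31.0, Station 3 52.5 → max 70.2 km
Candidate B: residuals Station 1 29.9, Station 2 8.7, Station 3 19.7 → max 29.9 km
Candidate C: residuals Station 1 0.0, Station 2 0.0, Station 3 0.0 → max 0.0 km
Only Candidate C has all residuals ≈ 0.

Candidate C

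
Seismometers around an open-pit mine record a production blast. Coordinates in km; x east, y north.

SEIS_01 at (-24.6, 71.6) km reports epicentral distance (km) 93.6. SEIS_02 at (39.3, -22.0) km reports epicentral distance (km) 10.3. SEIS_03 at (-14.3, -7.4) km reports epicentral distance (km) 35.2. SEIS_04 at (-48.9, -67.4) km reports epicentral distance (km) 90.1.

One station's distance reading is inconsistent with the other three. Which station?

Solve using three stations at a time. Using SEIS_01, SEIS_03, SEIS_04 (subtract circle equations pairwise → linear system) gives (x, y) ≈ (20.8, -10.3).
Distances from that point to each station vs reported:
  SEIS_01: calculated 93.6 vs reported 93.6 → residual 0.0 km
  SEIS_02: calculated 21.9 vs reported 10.3 → residual 11.6 km
  SEIS_03: calculated 35.2 vs reported 35.2 → residual 0.0 km
  SEIS_04: calculated 90.1 vs reported 90.1 → residual 0.0 km
SEIS_01, SEIS_03, SEIS_04 are mutually consistent (residuals ≈ 0); SEIS_02 is off by 11.6 km.

SEIS_02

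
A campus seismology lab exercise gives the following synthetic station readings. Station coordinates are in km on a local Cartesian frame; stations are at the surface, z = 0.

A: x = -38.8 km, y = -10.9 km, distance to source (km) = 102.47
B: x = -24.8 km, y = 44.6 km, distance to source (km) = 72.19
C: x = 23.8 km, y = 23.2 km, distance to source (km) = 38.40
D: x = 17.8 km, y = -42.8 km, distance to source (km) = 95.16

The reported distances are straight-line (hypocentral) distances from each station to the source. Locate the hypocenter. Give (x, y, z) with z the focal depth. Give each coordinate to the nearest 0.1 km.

Each station gives a sphere (x−x_i)² + (y−y_i)² + z² = d_i² (stations at z=0).
Subtracting the A sphere from B and C: z² cancels, leaving linear equations in x and y:
28.0 x + 111.0 y = 6268.65
125.2 x + 68.2 y = 8505.97
Solving: x ≈ 43.098, y ≈ 45.603 km (keep extra digits for the depth step; rounded: 43.1, 45.6).
Then from the A sphere: z² = 102.47² − (x + 38.8)² − (y + 10.9)² with x = 43.098, y = 45.603, so z ≈ 24.500 ≈ 24.5 km.
Check against D (with the unrounded solution): distance 95.16 ≈ 95.16 km. ✓

x ≈ 43.1 km, y ≈ 45.6 km, depth ≈ 24.5 km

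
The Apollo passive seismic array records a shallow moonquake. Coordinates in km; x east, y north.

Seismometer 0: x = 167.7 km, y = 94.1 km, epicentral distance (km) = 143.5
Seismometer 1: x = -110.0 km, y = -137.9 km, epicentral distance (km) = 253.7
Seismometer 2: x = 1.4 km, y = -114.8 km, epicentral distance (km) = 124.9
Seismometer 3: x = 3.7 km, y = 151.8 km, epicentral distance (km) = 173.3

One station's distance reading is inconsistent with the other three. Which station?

Seismometer 1

Solve using three stations at a time. Using Seismometer 0, Seismometer 2, Seismometer 3 (subtract circle equations pairwise → linear system) gives (x, y) ≈ (68.0, -9.1).
Distances from that point to each station vs reported:
  Seismometer 0: calculated 143.5 vs reported 143.5 → residual 0.0 km
  Seismometer 1: calculated 219.7 vs reported 253.7 → residual 34.0 km
  Seismometer 2: calculated 124.9 vs reported 124.9 → residual 0.0 km
  Seismometer 3: calculated 173.3 vs reported 173.3 → residual 0.0 km
Seismometer 0, Seismometer 2, Seismometer 3 are mutually consistent (residuals ≈ 0); Seismometer 1 is off by 34.0 km.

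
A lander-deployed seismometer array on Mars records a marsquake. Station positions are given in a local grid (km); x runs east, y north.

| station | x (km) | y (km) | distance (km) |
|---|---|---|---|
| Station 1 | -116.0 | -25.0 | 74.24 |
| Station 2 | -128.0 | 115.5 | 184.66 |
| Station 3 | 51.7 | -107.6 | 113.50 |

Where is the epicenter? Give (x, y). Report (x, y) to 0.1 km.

Circle about each station: (x + 116.0)² + (y + 25.0)² = 74.24²; (x + 128.0)² + (y − 115.5)² = 184.66²; (x − 51.7)² + (y + 107.6)² = 113.50².
Subtracting pairs of circle equations eliminates x²+y² and gives linear equations (the radical axes):
-24.0 x + 281.0 y = -12944.49
335.4 x − 165.2 y = -7201.02
Solving the 2×2 system: x ≈ -46.1, y ≈ -50.0 km.

x ≈ -46.1 km, y ≈ -50.0 km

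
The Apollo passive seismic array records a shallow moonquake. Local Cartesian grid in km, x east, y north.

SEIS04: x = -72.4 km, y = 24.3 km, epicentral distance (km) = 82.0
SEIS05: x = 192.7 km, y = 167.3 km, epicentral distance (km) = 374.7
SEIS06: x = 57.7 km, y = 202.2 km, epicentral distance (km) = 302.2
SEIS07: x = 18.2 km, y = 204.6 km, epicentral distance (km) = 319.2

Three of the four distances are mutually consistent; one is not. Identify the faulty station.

SEIS07

Solve using three stations at a time. Using SEIS04, SEIS05, SEIS06 (subtract circle equations pairwise → linear system) gives (x, y) ≈ (-116.0, -45.1).
Distances from that point to each station vs reported:
  SEIS04: calculated 81.9 vs reported 82.0 → residual 0.1 km
  SEIS05: calculated 374.7 vs reported 374.7 → residual 0.0 km
  SEIS06: calculated 302.2 vs reported 302.2 → residual 0.0 km
  SEIS07: calculated 283.5 vs reported 319.2 → residual 35.7 km
SEIS04, SEIS05, SEIS06 are mutually consistent (residuals ≈ 0); SEIS07 is off by 35.7 km.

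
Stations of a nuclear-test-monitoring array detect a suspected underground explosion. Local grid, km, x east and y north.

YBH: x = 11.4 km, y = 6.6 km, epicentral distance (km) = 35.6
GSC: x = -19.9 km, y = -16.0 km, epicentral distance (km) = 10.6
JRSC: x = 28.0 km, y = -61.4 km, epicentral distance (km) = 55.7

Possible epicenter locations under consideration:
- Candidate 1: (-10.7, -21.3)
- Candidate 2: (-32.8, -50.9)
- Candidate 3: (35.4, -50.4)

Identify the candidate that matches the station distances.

For each candidate, compare |candidate − station| to the reported distance:
Candidate 1: residuals YBH 0.0, GSC 0.0, JRSC 0.0 → max 0.0 km
Candidate 2: residuals YBH 36.9, GSC 26.6, JRSC 6.0 → max 36.9 km
Candidate 3: residuals YBH 26.2, GSC 54.5, JRSC 42.4 → max 54.5 km
Only Candidate 1 has all residuals ≈ 0.

Candidate 1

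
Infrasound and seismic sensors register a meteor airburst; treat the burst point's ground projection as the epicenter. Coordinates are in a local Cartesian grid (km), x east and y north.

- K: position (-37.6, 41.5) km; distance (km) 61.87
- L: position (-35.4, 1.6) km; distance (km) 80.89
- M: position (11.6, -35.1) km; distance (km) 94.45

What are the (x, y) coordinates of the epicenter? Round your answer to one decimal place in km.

Circle about each station: (x + 37.6)² + (y − 41.5)² = 61.87²; (x + 35.4)² + (y − 1.6)² = 80.89²; (x − 11.6)² + (y + 35.1)² = 94.45².
Subtracting the K equation from the L and M equations removes the quadratic terms:
4.4 x − 79.8 y = -4595.59
98.4 x − 153.2 y = -6862.35
Solving the 2×2 system: x ≈ 21.8, y ≈ 58.8 km.
Check against K (with the unrounded x, y): √((x + 37.6)²+(y − 41.5)²) = 61.86 ≈ 61.87 km. ✓

21.8 km east, 58.8 km north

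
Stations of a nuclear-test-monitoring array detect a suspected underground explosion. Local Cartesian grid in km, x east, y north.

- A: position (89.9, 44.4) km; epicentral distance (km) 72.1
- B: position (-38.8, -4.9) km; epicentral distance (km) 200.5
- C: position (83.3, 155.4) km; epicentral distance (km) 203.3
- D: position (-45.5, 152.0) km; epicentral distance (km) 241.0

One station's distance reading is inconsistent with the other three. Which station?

Solve using three stations at a time. Using A, B, D (subtract circle equations pairwise → linear system) gives (x, y) ≈ (159.5, 25.2).
Distances from that point to each station vs reported:
  A: calculated 72.2 vs reported 72.1 → residual 0.1 km
  B: calculated 200.5 vs reported 200.5 → residual 0.0 km
  C: calculated 150.9 vs reported 203.3 → residual 52.4 km
  D: calculated 241.0 vs reported 241.0 → residual 0.0 km
A, B, D are mutually consistent (residuals ≈ 0); C is off by 52.4 km.

C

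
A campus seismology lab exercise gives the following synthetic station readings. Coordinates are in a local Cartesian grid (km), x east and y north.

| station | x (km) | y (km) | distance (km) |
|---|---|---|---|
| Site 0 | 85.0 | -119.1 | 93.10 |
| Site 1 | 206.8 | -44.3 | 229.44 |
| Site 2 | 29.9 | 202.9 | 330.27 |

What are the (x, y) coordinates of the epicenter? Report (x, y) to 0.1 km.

(-7.9, -125.2)

Circle about each station: (x − 85.0)² + (y + 119.1)² = 93.10²; (x − 206.8)² + (y + 44.3)² = 229.44²; (x − 29.9)² + (y − 202.9)² = 330.27².
Subtracting the Site 0 equation from the Site 1 and Site 2 equations removes the quadratic terms:
243.6 x + 149.6 y = -20656.18
-110.2 x + 644.0 y = -79758.05
Solving the 2×2 system: x ≈ -7.9, y ≈ -125.2 km.
Check against Site 0 (with the unrounded x, y): √((x − 85.0)²+(y + 119.1)²) = 93.11 ≈ 93.10 km. ✓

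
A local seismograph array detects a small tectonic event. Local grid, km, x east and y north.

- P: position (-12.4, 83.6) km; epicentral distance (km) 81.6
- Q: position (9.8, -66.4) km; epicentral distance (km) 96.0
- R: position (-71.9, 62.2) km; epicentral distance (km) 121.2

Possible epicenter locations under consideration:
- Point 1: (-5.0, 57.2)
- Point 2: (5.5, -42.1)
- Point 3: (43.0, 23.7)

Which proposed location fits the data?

Point 3

For each candidate, compare |candidate − station| to the reported distance:
Point 1: residuals P 54.2, Q 28.5, R 54.1 → max 54.2 km
Point 2: residuals P 45.4, Q 71.3, R 8.7 → max 71.3 km
Point 3: residuals P 0.0, Q 0.0, R 0.0 → max 0.0 km
Only Point 3 has all residuals ≈ 0.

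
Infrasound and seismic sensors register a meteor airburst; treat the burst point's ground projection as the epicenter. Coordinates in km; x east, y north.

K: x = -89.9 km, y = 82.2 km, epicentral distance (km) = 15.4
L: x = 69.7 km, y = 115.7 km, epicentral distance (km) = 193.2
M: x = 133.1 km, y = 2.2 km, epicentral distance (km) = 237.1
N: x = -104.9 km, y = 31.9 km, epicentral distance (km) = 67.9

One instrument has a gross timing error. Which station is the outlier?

L

Solve using three stations at a time. Using K, M, N (subtract circle equations pairwise → linear system) gives (x, y) ≈ (-84.4, 96.6).
Distances from that point to each station vs reported:
  K: calculated 15.5 vs reported 15.4 → residual 0.1 km
  L: calculated 155.3 vs reported 193.2 → residual 37.9 km
  M: calculated 237.1 vs reported 237.1 → residual 0.0 km
  N: calculated 67.9 vs reported 67.9 → residual 0.0 km
K, M, N are mutually consistent (residuals ≈ 0); L is off by 37.9 km.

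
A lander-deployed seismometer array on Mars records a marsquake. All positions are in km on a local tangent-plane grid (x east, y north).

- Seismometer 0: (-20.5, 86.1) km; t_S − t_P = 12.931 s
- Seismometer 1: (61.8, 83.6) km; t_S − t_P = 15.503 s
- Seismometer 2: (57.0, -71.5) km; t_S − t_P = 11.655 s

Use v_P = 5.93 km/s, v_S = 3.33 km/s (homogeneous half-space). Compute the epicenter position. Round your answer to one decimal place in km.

-7.9 km east, -11.3 km north

Distance from S−P lag: d = Δt · v_P v_S / (v_P − v_S) = Δt · (5.93·3.33)/(5.93−3.33) ≈ 7.5950·Δt.
So d_Seismometer 0 = 98.21, d_Seismometer 1 = 117.74, d_Seismometer 2 = 88.52 km.
Circle about each station: (x + 20.5)² + (y − 86.1)² = 98.21²; (x − 61.8)² + (y − 83.6)² = 117.74²; (x − 57.0)² + (y + 71.5)² = 88.52².
Subtracting pairs of circle equations eliminates x²+y² and gives linear equations (the radical axes):
164.6 x − 5.0 y = -1242.76
155.0 x − 315.2 y = 2337.20
Solving the 2×2 system: x ≈ -7.9, y ≈ -11.3 km.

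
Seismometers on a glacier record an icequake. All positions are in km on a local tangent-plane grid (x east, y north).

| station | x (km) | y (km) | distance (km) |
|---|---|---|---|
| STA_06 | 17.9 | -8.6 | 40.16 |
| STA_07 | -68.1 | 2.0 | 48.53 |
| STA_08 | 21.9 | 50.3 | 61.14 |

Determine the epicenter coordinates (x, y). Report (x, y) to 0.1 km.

Circle about each station: (x − 17.9)² + (y + 8.6)² = 40.16²; (x + 68.1)² + (y − 2.0)² = 48.53²; (x − 21.9)² + (y − 50.3)² = 61.14².
Subtracting the STA_06 equation from the STA_07 and STA_08 equations removes the quadratic terms:
-172.0 x + 21.2 y = 3504.90
8.0 x + 117.8 y = 490.06
Solving the 2×2 system: x ≈ -19.7, y ≈ 5.5 km.

(-19.7, 5.5)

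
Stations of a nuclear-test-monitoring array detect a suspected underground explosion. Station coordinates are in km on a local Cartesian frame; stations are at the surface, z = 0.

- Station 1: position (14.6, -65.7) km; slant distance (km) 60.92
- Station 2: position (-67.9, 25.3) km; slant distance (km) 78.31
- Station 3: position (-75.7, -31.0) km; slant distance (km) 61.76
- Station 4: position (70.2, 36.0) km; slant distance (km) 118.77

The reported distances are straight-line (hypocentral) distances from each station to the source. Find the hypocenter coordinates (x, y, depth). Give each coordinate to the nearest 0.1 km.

x ≈ -23.0 km, y ≈ -30.2 km, depth ≈ 32.2 km

Each station gives a sphere (x−x_i)² + (y−y_i)² + z² = d_i² (stations at z=0).
Subtracting the Station 1 sphere from Station 2 and Station 3: z² cancels, leaving linear equations in x and y:
-165.0 x + 182.0 y = -1700.36
-180.6 x + 69.4 y = 2058.79
Solving: x ≈ -23.004, y ≈ -30.198 km (keep extra digits for the depth step; rounded: -23.0, -30.2).
Then from the Station 1 sphere: z² = 60.92² − (x − 14.6)² − (y + 65.7)² with x = -23.004, y = -30.198, so z ≈ 32.199 ≈ 32.2 km.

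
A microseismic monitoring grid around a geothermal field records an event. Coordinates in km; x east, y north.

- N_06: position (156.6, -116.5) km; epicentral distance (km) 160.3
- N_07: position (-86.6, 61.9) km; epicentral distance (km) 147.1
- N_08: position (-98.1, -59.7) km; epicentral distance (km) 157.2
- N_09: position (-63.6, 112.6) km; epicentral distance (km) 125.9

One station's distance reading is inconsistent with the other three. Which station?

Solve using three stations at a time. Using N_06, N_07, N_08 (subtract circle equations pairwise → linear system) gives (x, y) ≈ (47.1, 0.6).
Distances from that point to each station vs reported:
  N_06: calculated 160.3 vs reported 160.3 → residual 0.0 km
  N_07: calculated 147.1 vs reported 147.1 → residual 0.0 km
  N_08: calculated 157.2 vs reported 157.2 → residual 0.0 km
  N_09: calculated 157.5 vs reported 125.9 → residual 31.6 km
N_06, N_07, N_08 are mutually consistent (residuals ≈ 0); N_09 is off by 31.6 km.

N_09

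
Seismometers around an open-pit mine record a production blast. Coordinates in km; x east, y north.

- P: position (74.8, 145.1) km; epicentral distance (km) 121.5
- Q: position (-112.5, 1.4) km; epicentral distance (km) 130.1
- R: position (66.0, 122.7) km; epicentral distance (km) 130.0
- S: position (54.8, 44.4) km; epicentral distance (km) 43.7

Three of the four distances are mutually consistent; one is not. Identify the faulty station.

R

Solve using three stations at a time. Using P, Q, S (subtract circle equations pairwise → linear system) gives (x, y) ≈ (11.2, 41.6).
Distances from that point to each station vs reported:
  P: calculated 121.5 vs reported 121.5 → residual 0.0 km
  Q: calculated 130.1 vs reported 130.1 → residual 0.0 km
  R: calculated 97.9 vs reported 130.0 → residual 32.1 km
  S: calculated 43.7 vs reported 43.7 → residual 0.0 km
P, Q, S are mutually consistent (residuals ≈ 0); R is off by 32.1 km.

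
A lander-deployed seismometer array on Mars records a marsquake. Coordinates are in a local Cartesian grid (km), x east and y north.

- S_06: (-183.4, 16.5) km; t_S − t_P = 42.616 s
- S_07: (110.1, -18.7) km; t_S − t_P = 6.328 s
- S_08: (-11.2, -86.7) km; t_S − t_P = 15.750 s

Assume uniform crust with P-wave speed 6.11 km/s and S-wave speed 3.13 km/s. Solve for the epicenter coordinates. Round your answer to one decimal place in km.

Distance from S−P lag: d = Δt · v_P v_S / (v_P − v_S) = Δt · (6.11·3.13)/(6.11−3.13) ≈ 6.4176·Δt.
So d_S_06 = 273.49, d_S_07 = 40.61, d_S_08 = 101.08 km.
Circle about each station: (x + 183.4)² + (y − 16.5)² = 273.49²; (x − 110.1)² + (y + 18.7)² = 40.61²; (x + 11.2)² + (y + 86.7)² = 101.08².
Subtracting the S_06 equation from the S_07 and S_08 equations removes the quadratic terms:
587.0 x − 70.4 y = 51711.50
344.4 x − 206.4 y = 38314.13
Solving the 2×2 system: x ≈ 82.3, y ≈ -48.3 km.
Check against S_06 (with the unrounded x, y): √((x + 183.4)²+(y − 16.5)²) = 273.49 ≈ 273.49 km. ✓

x ≈ 82.3 km, y ≈ -48.3 km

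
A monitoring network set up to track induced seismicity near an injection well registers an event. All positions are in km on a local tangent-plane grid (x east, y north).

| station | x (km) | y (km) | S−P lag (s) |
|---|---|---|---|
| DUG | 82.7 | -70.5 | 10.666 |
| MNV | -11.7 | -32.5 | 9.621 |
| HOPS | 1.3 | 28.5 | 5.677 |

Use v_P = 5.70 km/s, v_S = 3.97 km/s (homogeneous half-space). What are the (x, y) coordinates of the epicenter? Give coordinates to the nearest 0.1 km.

(64.3, 67.8)

Distance from S−P lag: d = Δt · v_P v_S / (v_P − v_S) = Δt · (5.70·3.97)/(5.70−3.97) ≈ 13.0803·Δt.
So d_DUG = 139.51, d_MNV = 125.85, d_HOPS = 74.26 km.
Circle about each station: (x − 82.7)² + (y + 70.5)² = 139.51²; (x + 11.7)² + (y + 32.5)² = 125.85²; (x − 1.3)² + (y − 28.5)² = 74.26².
Subtracting pairs of circle equations eliminates x²+y² and gives linear equations (the radical axes):
-188.8 x + 76.0 y = -6991.58
-162.8 x + 198.0 y = 2952.89
Solving the 2×2 system: x ≈ 64.3, y ≈ 67.8 km.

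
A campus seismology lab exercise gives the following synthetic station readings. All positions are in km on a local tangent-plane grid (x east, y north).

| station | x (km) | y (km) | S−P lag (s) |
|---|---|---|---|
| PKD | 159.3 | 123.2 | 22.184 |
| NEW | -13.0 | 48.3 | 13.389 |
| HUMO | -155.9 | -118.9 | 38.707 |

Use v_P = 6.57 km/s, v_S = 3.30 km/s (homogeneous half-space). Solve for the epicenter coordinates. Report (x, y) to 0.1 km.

(66.6, 9.0)

Distance from S−P lag: d = Δt · v_P v_S / (v_P − v_S) = Δt · (6.57·3.30)/(6.57−3.30) ≈ 6.6303·Δt.
So d_PKD = 147.09, d_NEW = 88.77, d_HUMO = 256.64 km.
Circle about each station: (x − 159.3)² + (y − 123.2)² = 147.09²; (x + 13.0)² + (y − 48.3)² = 88.77²; (x + 155.9)² + (y + 118.9)² = 256.64².
Subtracting the PKD equation from the NEW and HUMO equations removes the quadratic terms:
-344.6 x − 149.8 y = -24297.48
-630.4 x − 484.2 y = -46341.33
Solving the 2×2 system: x ≈ 66.6, y ≈ 9.0 km.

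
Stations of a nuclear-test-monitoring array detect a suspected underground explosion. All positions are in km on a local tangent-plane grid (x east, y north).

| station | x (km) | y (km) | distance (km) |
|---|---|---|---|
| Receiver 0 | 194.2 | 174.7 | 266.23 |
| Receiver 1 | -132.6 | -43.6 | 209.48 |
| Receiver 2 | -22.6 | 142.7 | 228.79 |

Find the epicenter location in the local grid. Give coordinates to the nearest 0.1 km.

(75.9, -63.8)

Circle about each station: (x − 194.2)² + (y − 174.7)² = 266.23²; (x + 132.6)² + (y + 43.6)² = 209.48²; (x + 22.6)² + (y − 142.7)² = 228.79².
Subtracting the Receiver 0 equation from the Receiver 1 and Receiver 2 equations removes the quadratic terms:
-653.6 x − 436.6 y = -21753.47
-433.6 x − 64.0 y = -28826.13
Solving the 2×2 system: x ≈ 75.9, y ≈ -63.8 km.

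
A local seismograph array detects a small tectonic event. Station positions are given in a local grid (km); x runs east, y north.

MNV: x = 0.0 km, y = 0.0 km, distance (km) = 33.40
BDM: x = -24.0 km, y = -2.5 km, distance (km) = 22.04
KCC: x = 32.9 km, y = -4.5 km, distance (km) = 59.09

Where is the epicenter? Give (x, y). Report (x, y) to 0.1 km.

Circle about each station: x² + y² = 33.40²; (x + 24.0)² + (y + 2.5)² = 22.04²; (x − 32.9)² + (y + 4.5)² = 59.09².
Subtracting the MNV equation from the BDM and KCC equations removes the quadratic terms:
-48.0 x − 5.0 y = 1212.05
65.8 x − 9.0 y = -1273.41
Solving the 2×2 system: x ≈ -22.7, y ≈ -24.5 km.
Check against MNV (with the unrounded x, y): √(x²+y²) = 33.39 ≈ 33.40 km. ✓

-22.7 km east, -24.5 km north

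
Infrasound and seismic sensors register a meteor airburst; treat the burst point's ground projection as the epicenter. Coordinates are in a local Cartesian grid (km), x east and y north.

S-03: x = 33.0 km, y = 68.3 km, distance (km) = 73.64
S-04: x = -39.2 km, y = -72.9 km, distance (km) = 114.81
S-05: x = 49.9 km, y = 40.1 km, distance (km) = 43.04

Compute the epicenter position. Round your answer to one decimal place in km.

51.8 km east, -2.9 km north

Circle about each station: (x − 33.0)² + (y − 68.3)² = 73.64²; (x + 39.2)² + (y + 72.9)² = 114.81²; (x − 49.9)² + (y − 40.1)² = 43.04².
Subtracting pairs of circle equations eliminates x²+y² and gives linear equations (the radical axes):
-144.4 x − 282.4 y = -6661.33
33.8 x − 56.4 y = 1914.54
Solving the 2×2 system: x ≈ 51.8, y ≈ -2.9 km.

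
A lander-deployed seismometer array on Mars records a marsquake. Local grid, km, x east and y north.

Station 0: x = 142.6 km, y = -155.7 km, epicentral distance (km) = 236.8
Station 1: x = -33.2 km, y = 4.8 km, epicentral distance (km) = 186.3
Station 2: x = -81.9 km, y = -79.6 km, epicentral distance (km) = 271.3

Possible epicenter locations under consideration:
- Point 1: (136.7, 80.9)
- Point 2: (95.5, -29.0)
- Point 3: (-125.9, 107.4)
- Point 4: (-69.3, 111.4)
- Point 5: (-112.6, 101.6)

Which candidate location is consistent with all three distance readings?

Point 1

For each candidate, compare |candidate − station| to the reported distance:
Point 1: residuals Station 0 0.1, Station 1 0.1, Station 2 0.1 → max 0.1 km
Point 2: residuals Station 0 101.6, Station 1 53.2, Station 2 86.8 → max 101.6 km
Point 3: residuals Station 0 139.1, Station 1 48.0, Station 2 79.2 → max 139.1 km
Point 4: residuals Station 0 104.1, Station 1 73.8, Station 2 79.9 → max 104.1 km
Point 5: residuals Station 0 125.6, Station 1 61.1, Station 2 87.5 → max 125.6 km
Only Point 1 has all residuals ≈ 0.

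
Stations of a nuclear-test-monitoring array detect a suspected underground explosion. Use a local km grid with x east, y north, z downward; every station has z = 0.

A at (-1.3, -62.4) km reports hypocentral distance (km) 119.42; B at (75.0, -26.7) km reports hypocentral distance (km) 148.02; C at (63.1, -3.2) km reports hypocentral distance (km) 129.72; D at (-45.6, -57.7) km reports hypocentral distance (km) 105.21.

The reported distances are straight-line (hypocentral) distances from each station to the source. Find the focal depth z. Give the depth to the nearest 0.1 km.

53.0 km

Each station gives a sphere (x−x_i)² + (y−y_i)² + z² = d_i² (stations at z=0).
Subtracting the A sphere from B and C: z² cancels, leaving linear equations in x and y:
152.6 x + 71.4 y = -5206.34
128.8 x + 118.4 y = -2469.74
Solving: x ≈ -49.607, y ≈ 33.105 km (keep extra digits for the depth step; rounded: -49.6, 33.1).
Then from the A sphere: z² = 119.42² − (x + 1.3)² − (y + 62.4)² with x = -49.607, y = 33.105, so z ≈ 52.975 ≈ 53.0 km.
Check against D (with the unrounded solution): distance 105.20 ≈ 105.21 km. ✓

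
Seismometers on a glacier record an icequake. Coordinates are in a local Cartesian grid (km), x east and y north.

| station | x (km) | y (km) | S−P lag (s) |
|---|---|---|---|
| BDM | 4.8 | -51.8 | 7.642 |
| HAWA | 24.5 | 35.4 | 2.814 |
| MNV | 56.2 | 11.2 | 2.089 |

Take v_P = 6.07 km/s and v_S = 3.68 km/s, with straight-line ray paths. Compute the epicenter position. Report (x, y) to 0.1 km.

(36.7, 12.1)

Distance from S−P lag: d = Δt · v_P v_S / (v_P − v_S) = Δt · (6.07·3.68)/(6.07−3.68) ≈ 9.3463·Δt.
So d_BDM = 71.42, d_HAWA = 26.30, d_MNV = 19.52 km.
Circle about each station: (x − 4.8)² + (y + 51.8)² = 71.42²; (x − 24.5)² + (y − 35.4)² = 26.30²; (x − 56.2)² + (y − 11.2)² = 19.52².
Subtracting the BDM equation from the HAWA and MNV equations removes the quadratic terms:
39.4 x + 174.4 y = 3556.26
102.8 x + 126.0 y = 5297.39
Solving the 2×2 system: x ≈ 36.7, y ≈ 12.1 km.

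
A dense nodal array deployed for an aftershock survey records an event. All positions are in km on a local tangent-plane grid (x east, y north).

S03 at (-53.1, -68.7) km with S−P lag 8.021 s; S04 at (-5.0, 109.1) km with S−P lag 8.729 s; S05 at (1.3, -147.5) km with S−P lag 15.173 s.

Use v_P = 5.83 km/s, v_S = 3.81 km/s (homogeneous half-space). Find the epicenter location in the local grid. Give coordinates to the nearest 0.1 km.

Distance from S−P lag: d = Δt · v_P v_S / (v_P − v_S) = Δt · (5.83·3.81)/(5.83−3.81) ≈ 10.9962·Δt.
So d_S03 = 88.20, d_S04 = 95.99, d_S05 = 166.85 km.
Circle about each station: (x + 53.1)² + (y + 68.7)² = 88.20²; (x + 5.0)² + (y − 109.1)² = 95.99²; (x − 1.3)² + (y + 147.5)² = 166.85².
Subtracting the S03 equation from the S04 and S05 equations removes the quadratic terms:
96.2 x + 355.6 y = 2953.67
108.8 x − 157.6 y = -5841.04
Solving the 2×2 system: x ≈ -29.9, y ≈ 16.4 km.

(-29.9, 16.4)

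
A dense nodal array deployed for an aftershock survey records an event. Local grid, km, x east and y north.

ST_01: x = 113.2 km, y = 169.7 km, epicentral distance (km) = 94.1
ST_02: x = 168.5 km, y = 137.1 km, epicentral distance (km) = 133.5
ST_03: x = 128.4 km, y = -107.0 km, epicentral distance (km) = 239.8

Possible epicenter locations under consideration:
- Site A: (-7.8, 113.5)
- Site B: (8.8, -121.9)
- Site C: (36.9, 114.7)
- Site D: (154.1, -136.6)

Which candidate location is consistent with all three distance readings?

Site C

For each candidate, compare |candidate − station| to the reported distance:
Site A: residuals ST_01 39.3, ST_02 44.4, ST_03 19.4 → max 44.4 km
Site B: residuals ST_01 215.6, ST_02 170.8, ST_03 119.3 → max 215.6 km
Site C: residuals ST_01 0.0, ST_02 0.0, ST_03 0.0 → max 0.0 km
Site D: residuals ST_01 214.9, ST_02 140.6, ST_03 200.6 → max 214.9 km
Only Site C has all residuals ≈ 0.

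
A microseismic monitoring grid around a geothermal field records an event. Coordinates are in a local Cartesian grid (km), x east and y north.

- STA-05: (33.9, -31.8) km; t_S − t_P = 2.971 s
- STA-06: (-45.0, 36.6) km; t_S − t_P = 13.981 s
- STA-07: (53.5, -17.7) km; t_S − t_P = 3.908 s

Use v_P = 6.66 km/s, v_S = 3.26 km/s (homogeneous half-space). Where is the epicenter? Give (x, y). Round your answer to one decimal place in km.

28.9 km east, -13.5 km north

Distance from S−P lag: d = Δt · v_P v_S / (v_P − v_S) = Δt · (6.66·3.26)/(6.66−3.26) ≈ 6.3858·Δt.
So d_STA-05 = 18.97, d_STA-06 = 89.28, d_STA-07 = 24.96 km.
Circle about each station: (x − 33.9)² + (y + 31.8)² = 18.97²; (x + 45.0)² + (y − 36.6)² = 89.28²; (x − 53.5)² + (y + 17.7)² = 24.96².
Subtracting the STA-05 equation from the STA-06 and STA-07 equations removes the quadratic terms:
-157.8 x + 136.8 y = -6406.95
39.2 x + 28.2 y = 751.95
Solving the 2×2 system: x ≈ 28.9, y ≈ -13.5 km.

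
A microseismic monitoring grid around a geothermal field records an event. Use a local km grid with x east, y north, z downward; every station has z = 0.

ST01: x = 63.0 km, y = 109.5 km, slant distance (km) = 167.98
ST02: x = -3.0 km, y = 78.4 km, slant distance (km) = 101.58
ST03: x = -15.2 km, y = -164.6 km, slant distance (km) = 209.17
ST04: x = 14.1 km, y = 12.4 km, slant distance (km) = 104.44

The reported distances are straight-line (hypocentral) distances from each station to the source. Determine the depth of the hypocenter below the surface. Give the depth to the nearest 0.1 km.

51.9 km

Each station gives a sphere (x−x_i)² + (y−y_i)² + z² = d_i² (stations at z=0).
Subtracting the ST01 sphere from ST02 and ST03: z² cancels, leaving linear equations in x and y:
-132.0 x − 62.2 y = 8095.09
-156.4 x − 548.2 y = -4169.86
Solving: x ≈ -74.992, y ≈ 29.002 km (keep extra digits for the depth step; rounded: -75.0, 29.0).
Then from the ST01 sphere: z² = 167.98² − (x − 63.0)² − (y − 109.5)² with x = -74.992, y = 29.002, so z ≈ 51.919 ≈ 51.9 km.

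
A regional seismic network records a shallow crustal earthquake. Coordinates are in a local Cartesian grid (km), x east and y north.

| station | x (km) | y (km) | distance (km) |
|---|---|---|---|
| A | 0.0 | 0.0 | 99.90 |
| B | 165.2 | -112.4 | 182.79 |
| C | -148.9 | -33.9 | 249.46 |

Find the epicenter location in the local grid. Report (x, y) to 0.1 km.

Circle about each station: x² + y² = 99.90²; (x − 165.2)² + (y + 112.4)² = 182.79²; (x + 148.9)² + (y + 33.9)² = 249.46².
Subtracting the A equation from the B and C equations removes the quadratic terms:
330.4 x − 224.8 y = 16492.63
-297.8 x − 67.8 y = -28929.86
Solving the 2×2 system: x ≈ 85.3, y ≈ 52.0 km.
Check against A (with the unrounded x, y): √(x²+y²) = 99.91 ≈ 99.90 km. ✓

85.3 km east, 52.0 km north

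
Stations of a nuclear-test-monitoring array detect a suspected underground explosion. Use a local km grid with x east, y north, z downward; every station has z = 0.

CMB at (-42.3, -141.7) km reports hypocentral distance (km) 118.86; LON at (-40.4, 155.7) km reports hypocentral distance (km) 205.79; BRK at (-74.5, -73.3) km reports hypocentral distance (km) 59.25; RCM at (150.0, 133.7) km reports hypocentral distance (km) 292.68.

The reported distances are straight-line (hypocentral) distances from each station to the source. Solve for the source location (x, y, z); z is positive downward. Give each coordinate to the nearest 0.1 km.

x ≈ -80.3 km, y ≈ -40.2 km, depth ≈ 48.8 km

Each station gives a sphere (x−x_i)² + (y−y_i)² + z² = d_i² (stations at z=0).
Subtracting the CMB sphere from LON and BRK: z² cancels, leaving linear equations in x and y:
3.8 x + 594.8 y = -24215.35
-64.4 x + 136.8 y = -327.90
Solving: x ≈ -80.299, y ≈ -40.199 km (keep extra digits for the depth step; rounded: -80.3, -40.2).
Then from the CMB sphere: z² = 118.86² − (x + 42.3)² − (y + 141.7)² with x = -80.299, y = -40.199, so z ≈ 48.799 ≈ 48.8 km.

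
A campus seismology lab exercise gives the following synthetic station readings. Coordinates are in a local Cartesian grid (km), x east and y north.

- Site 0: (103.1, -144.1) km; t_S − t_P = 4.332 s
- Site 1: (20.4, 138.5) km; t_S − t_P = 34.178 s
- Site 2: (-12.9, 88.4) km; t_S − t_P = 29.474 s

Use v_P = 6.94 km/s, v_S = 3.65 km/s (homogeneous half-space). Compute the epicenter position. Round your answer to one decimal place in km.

x ≈ 83.8 km, y ≈ -116.9 km

Distance from S−P lag: d = Δt · v_P v_S / (v_P − v_S) = Δt · (6.94·3.65)/(6.94−3.65) ≈ 7.6994·Δt.
So d_Site 0 = 33.35, d_Site 1 = 263.15, d_Site 2 = 226.93 km.
Circle about each station: (x − 103.1)² + (y + 144.1)² = 33.35²; (x − 20.4)² + (y − 138.5)² = 263.15²; (x + 12.9)² + (y − 88.4)² = 226.93².
Subtracting pairs of circle equations eliminates x²+y² and gives linear equations (the radical axes):
-165.4 x + 565.2 y = -79931.71
-232.0 x + 465.0 y = -73798.45
Solving the 2×2 system: x ≈ 83.8, y ≈ -116.9 km.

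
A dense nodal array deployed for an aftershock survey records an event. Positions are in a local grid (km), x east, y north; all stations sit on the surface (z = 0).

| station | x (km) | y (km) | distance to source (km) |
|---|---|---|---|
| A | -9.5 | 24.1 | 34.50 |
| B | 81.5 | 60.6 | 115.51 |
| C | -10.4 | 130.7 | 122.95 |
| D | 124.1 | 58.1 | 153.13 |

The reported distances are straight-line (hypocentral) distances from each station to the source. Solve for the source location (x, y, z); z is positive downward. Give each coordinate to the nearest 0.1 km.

Each station gives a sphere (x−x_i)² + (y−y_i)² + z² = d_i² (stations at z=0).
Subtracting the A sphere from B and C: z² cancels, leaving linear equations in x and y:
182.0 x + 73.0 y = -2508.76
-1.8 x + 213.2 y = 2593.14
Solving: x ≈ -18.600, y ≈ 12.006 km (keep extra digits for the depth step; rounded: -18.6, 12.0).
Then from the A sphere: z² = 34.50² − (x + 9.5)² − (y − 24.1)² with x = -18.600, y = 12.006, so z ≈ 31.003 ≈ 31.0 km.

(-18.6, 12.0, 31.0)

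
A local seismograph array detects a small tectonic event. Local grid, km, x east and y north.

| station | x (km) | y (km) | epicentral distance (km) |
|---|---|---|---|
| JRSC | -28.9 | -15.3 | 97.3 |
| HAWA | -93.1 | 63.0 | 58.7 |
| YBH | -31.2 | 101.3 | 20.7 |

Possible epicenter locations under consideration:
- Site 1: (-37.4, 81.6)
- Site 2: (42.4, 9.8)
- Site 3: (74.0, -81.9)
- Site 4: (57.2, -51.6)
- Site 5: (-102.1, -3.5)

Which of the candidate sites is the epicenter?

Site 1

For each candidate, compare |candidate − station| to the reported distance:
Site 1: residuals JRSC 0.0, HAWA 0.0, YBH 0.0 → max 0.0 km
Site 2: residuals JRSC 21.7, HAWA 86.9, YBH 96.7 → max 96.7 km
Site 3: residuals JRSC 25.3, HAWA 162.5, YBH 190.6 → max 190.6 km
Site 4: residuals JRSC 3.9, HAWA 130.3, YBH 155.9 → max 155.9 km
Site 5: residuals JRSC 23.2, HAWA 8.4, YBH 105.8 → max 105.8 km
Only Site 1 has all residuals ≈ 0.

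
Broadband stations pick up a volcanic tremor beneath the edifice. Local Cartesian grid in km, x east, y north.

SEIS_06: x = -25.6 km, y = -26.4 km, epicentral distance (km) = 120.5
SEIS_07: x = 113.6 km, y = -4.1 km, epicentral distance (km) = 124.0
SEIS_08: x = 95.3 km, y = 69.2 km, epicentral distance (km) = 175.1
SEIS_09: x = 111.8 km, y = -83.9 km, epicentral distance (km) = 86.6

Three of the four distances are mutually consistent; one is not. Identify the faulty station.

Solve using three stations at a time. Using SEIS_07, SEIS_08, SEIS_09 (subtract circle equations pairwise → linear system) gives (x, y) ≈ (25.6, -91.4).
Distances from that point to each station vs reported:
  SEIS_06: calculated 82.7 vs reported 120.5 → residual 37.8 km
  SEIS_07: calculated 123.9 vs reported 124.0 → residual 0.1 km
  SEIS_08: calculated 175.1 vs reported 175.1 → residual 0.0 km
  SEIS_09: calculated 86.5 vs reported 86.6 → residual 0.1 km
SEIS_07, SEIS_08, SEIS_09 are mutually consistent (residuals ≈ 0); SEIS_06 is off by 37.8 km.

SEIS_06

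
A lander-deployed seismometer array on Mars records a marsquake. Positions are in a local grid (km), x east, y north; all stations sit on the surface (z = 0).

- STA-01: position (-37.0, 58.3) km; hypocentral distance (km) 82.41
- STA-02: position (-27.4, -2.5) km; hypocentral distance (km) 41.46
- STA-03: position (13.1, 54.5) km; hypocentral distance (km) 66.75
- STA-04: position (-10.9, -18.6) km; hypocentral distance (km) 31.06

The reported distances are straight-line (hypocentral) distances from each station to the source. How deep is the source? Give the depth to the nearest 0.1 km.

23.3 km

Each station gives a sphere (x−x_i)² + (y−y_i)² + z² = d_i² (stations at z=0).
Subtracting the STA-01 sphere from STA-02 and STA-03: z² cancels, leaving linear equations in x and y:
19.2 x − 121.6 y = 1061.60
100.2 x − 7.6 y = 709.82
Solving: x ≈ 6.500, y ≈ -7.704 km (keep extra digits for the depth step; rounded: 6.5, -7.7).
Then from the STA-01 sphere: z² = 82.41² − (x + 37.0)² − (y − 58.3)² with x = 6.500, y = -7.704, so z ≈ 23.294 ≈ 23.3 km.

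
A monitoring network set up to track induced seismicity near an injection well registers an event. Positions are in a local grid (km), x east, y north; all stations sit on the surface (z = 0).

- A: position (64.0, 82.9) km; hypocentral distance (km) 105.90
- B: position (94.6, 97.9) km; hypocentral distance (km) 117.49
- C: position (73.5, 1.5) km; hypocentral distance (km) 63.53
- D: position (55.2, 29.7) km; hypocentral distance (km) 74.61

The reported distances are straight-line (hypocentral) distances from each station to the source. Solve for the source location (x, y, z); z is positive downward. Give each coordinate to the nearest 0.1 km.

Each station gives a sphere (x−x_i)² + (y−y_i)² + z² = d_i² (stations at z=0).
Subtracting the A sphere from B and C: z² cancels, leaving linear equations in x and y:
61.2 x + 30.0 y = 4976.07
19.0 x − 162.8 y = 1614.84
Solving: x ≈ 81.508, y ≈ -0.407 km (keep extra digits for the depth step; rounded: 81.5, -0.4).
Then from the A sphere: z² = 105.90² − (x − 64.0)² − (y − 82.9)² with x = 81.508, y = -0.407, so z ≈ 62.994 ≈ 63.0 km.
Check against D (with the unrounded solution): distance 74.61 ≈ 74.61 km. ✓

(81.5, -0.4, 63.0)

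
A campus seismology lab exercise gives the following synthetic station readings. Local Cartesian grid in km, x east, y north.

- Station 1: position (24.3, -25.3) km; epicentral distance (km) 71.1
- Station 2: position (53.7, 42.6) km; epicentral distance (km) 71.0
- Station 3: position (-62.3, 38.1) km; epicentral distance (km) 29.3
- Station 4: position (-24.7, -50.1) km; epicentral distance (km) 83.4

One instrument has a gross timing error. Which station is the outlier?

Station 3

Solve using three stations at a time. Using Station 1, Station 2, Station 4 (subtract circle equations pairwise → linear system) gives (x, y) ≈ (-16.5, 32.8).
Distances from that point to each station vs reported:
  Station 1: calculated 71.0 vs reported 71.1 → residual 0.1 km
  Station 2: calculated 70.9 vs reported 71.0 → residual 0.1 km
  Station 3: calculated 46.1 vs reported 29.3 → residual 16.8 km
  Station 4: calculated 83.3 vs reported 83.4 → residual 0.1 km
Station 1, Station 2, Station 4 are mutually consistent (residuals ≈ 0); Station 3 is off by 16.8 km.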